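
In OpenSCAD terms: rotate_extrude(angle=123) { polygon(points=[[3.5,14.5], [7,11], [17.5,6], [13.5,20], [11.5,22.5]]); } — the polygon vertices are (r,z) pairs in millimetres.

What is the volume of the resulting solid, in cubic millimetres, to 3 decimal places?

Profile (r,z), 5 vertices: (3.5,14.5) (7,11) (17.5,6) (13.5,20) (11.5,22.5)
edge 0: (3.5,14.5)→(7,11)  cross = 3.5·11 − 7·14.5 = -63.0000; (r_i+r_j)·cross = 10.5·-63.0000 = -661.5000
edge 1: (7,11)→(17.5,6)  cross = 7·6 − 17.5·11 = -150.5000; (r_i+r_j)·cross = 24.5·-150.5000 = -3687.2500
edge 2: (17.5,6)→(13.5,20)  cross = 17.5·20 − 13.5·6 = 269.0000; (r_i+r_j)·cross = 31·269.0000 = 8339.0000
edge 3: (13.5,20)→(11.5,22.5)  cross = 13.5·22.5 − 11.5·20 = 73.7500; (r_i+r_j)·cross = 25·73.7500 = 1843.7500
edge 4: (11.5,22.5)→(3.5,14.5)  cross = 11.5·14.5 − 3.5·22.5 = 88.0000; (r_i+r_j)·cross = 15·88.0000 = 1320.0000
Σcross = 217.2500 → A = |Σcross|/2 = 108.6250 mm²
Σ(r_i+r_j)·cross = 7154.0000 → first moment M = |Σ|/6 = 1192.3333
R_c = M/A = 1192.3333/108.6250 = 10.9766 mm
θ = 123° = 2.146755 rad
V = θ·R_c·A = 2.146755·10.9766·108.6250 = 2559.648 mm³

Volume = 2559.648 mm³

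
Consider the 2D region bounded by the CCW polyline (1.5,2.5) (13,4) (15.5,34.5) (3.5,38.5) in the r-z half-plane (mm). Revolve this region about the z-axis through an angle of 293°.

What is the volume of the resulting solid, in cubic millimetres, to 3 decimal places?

Volume = 16560.237 mm³

Profile (r,z), 4 vertices: (1.5,2.5) (13,4) (15.5,34.5) (3.5,38.5)
edge 0: (1.5,2.5)→(13,4)  cross = 1.5·4 − 13·2.5 = -26.5000; (r_i+r_j)·cross = 14.5·-26.5000 = -384.2500
edge 1: (13,4)→(15.5,34.5)  cross = 13·34.5 − 15.5·4 = 386.5000; (r_i+r_j)·cross = 28.5·386.5000 = 11015.2500
edge 2: (15.5,34.5)→(3.5,38.5)  cross = 15.5·38.5 − 3.5·34.5 = 476.0000; (r_i+r_j)·cross = 19·476.0000 = 9044.0000
edge 3: (3.5,38.5)→(1.5,2.5)  cross = 3.5·2.5 − 1.5·38.5 = -49.0000; (r_i+r_j)·cross = 5·-49.0000 = -245.0000
Σcross = 787.0000 → A = |Σcross|/2 = 393.5000 mm²
Σ(r_i+r_j)·cross = 19430.0000 → first moment M = |Σ|/6 = 3238.3333
R_c = M/A = 3238.3333/393.5000 = 8.2296 mm
θ = 293° = 5.113815 rad
V = θ·R_c·A = 5.113815·8.2296·393.5000 = 16560.237 mm³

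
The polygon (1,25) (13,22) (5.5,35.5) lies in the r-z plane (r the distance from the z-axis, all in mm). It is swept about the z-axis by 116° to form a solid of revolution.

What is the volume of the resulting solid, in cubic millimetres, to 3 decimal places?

Profile (r,z), 3 vertices: (1,25) (13,22) (5.5,35.5)
edge 0: (1,25)→(13,22)  cross = 1·22 − 13·25 = -303.0000; (r_i+r_j)·cross = 14·-303.0000 = -4242.0000
edge 1: (13,22)→(5.5,35.5)  cross = 13·35.5 − 5.5·22 = 340.5000; (r_i+r_j)·cross = 18.5·340.5000 = 6299.2500
edge 2: (5.5,35.5)→(1,25)  cross = 5.5·25 − 1·35.5 = 102.0000; (r_i+r_j)·cross = 6.5·102.0000 = 663.0000
Σcross = 139.5000 → A = |Σcross|/2 = 69.7500 mm²
Σ(r_i+r_j)·cross = 2720.2500 → first moment M = |Σ|/6 = 453.3750
R_c = M/A = 453.3750/69.7500 = 6.5000 mm
θ = 116° = 2.024582 rad
V = θ·R_c·A = 2.024582·6.5000·69.7500 = 917.895 mm³

Volume = 917.895 mm³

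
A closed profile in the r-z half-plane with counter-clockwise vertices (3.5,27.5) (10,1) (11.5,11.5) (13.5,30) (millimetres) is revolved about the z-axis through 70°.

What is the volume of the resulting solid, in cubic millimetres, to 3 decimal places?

Profile (r,z), 4 vertices: (3.5,27.5) (10,1) (11.5,11.5) (13.5,30)
edge 0: (3.5,27.5)→(10,1)  cross = 3.5·1 − 10·27.5 = -271.5000; (r_i+r_j)·cross = 13.5·-271.5000 = -3665.2500
edge 1: (10,1)→(11.5,11.5)  cross = 10·11.5 − 11.5·1 = 103.5000; (r_i+r_j)·cross = 21.5·103.5000 = 2225.2500
edge 2: (11.5,11.5)→(13.5,30)  cross = 11.5·30 − 13.5·11.5 = 189.7500; (r_i+r_j)·cross = 25·189.7500 = 4743.7500
edge 3: (13.5,30)→(3.5,27.5)  cross = 13.5·27.5 − 3.5·30 = 266.2500; (r_i+r_j)·cross = 17·266.2500 = 4526.2500
Σcross = 288.0000 → A = |Σcross|/2 = 144.0000 mm²
Σ(r_i+r_j)·cross = 7830.0000 → first moment M = |Σ|/6 = 1305.0000
R_c = M/A = 1305.0000/144.0000 = 9.0625 mm
θ = 70° = 1.221730 rad
V = θ·R_c·A = 1.221730·9.0625·144.0000 = 1594.358 mm³

Volume = 1594.358 mm³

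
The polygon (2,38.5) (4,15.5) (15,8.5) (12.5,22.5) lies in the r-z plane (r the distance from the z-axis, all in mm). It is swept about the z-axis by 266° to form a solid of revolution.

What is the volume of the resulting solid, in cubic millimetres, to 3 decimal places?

Volume = 6325.896 mm³

Profile (r,z), 4 vertices: (2,38.5) (4,15.5) (15,8.5) (12.5,22.5)
edge 0: (2,38.5)→(4,15.5)  cross = 2·15.5 − 4·38.5 = -123.0000; (r_i+r_j)·cross = 6·-123.0000 = -738.0000
edge 1: (4,15.5)→(15,8.5)  cross = 4·8.5 − 15·15.5 = -198.5000; (r_i+r_j)·cross = 19·-198.5000 = -3771.5000
edge 2: (15,8.5)→(12.5,22.5)  cross = 15·22.5 − 12.5·8.5 = 231.2500; (r_i+r_j)·cross = 27.5·231.2500 = 6359.3750
edge 3: (12.5,22.5)→(2,38.5)  cross = 12.5·38.5 − 2·22.5 = 436.2500; (r_i+r_j)·cross = 14.5·436.2500 = 6325.6250
Σcross = 346.0000 → A = |Σcross|/2 = 173.0000 mm²
Σ(r_i+r_j)·cross = 8175.5000 → first moment M = |Σ|/6 = 1362.5833
R_c = M/A = 1362.5833/173.0000 = 7.8762 mm
θ = 266° = 4.642576 rad
V = θ·R_c·A = 4.642576·7.8762·173.0000 = 6325.896 mm³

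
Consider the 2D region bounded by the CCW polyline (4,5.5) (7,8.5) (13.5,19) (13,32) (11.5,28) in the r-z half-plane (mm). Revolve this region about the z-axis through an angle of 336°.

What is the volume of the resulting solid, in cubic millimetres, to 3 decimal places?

Profile (r,z), 5 vertices: (4,5.5) (7,8.5) (13.5,19) (13,32) (11.5,28)
edge 0: (4,5.5)→(7,8.5)  cross = 4·8.5 − 7·5.5 = -4.5000; (r_i+r_j)·cross = 11·-4.5000 = -49.5000
edge 1: (7,8.5)→(13.5,19)  cross = 7·19 − 13.5·8.5 = 18.2500; (r_i+r_j)·cross = 20.5·18.2500 = 374.1250
edge 2: (13.5,19)→(13,32)  cross = 13.5·32 − 13·19 = 185.0000; (r_i+r_j)·cross = 26.5·185.0000 = 4902.5000
edge 3: (13,32)→(11.5,28)  cross = 13·28 − 11.5·32 = -4.0000; (r_i+r_j)·cross = 24.5·-4.0000 = -98.0000
edge 4: (11.5,28)→(4,5.5)  cross = 11.5·5.5 − 4·28 = -48.7500; (r_i+r_j)·cross = 15.5·-48.7500 = -755.6250
Σcross = 146.0000 → A = |Σcross|/2 = 73.0000 mm²
Σ(r_i+r_j)·cross = 4373.5000 → first moment M = |Σ|/6 = 728.9167
R_c = M/A = 728.9167/73.0000 = 9.9852 mm
θ = 336° = 5.864306 rad
V = θ·R_c·A = 5.864306·9.9852·73.0000 = 4274.591 mm³

Volume = 4274.591 mm³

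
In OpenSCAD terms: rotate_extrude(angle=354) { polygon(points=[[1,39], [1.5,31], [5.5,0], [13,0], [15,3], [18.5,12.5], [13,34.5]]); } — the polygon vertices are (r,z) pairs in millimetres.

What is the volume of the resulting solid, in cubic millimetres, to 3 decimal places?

Volume = 26621.850 mm³

Profile (r,z), 7 vertices: (1,39) (1.5,31) (5.5,0) (13,0) (15,3) (18.5,12.5) (13,34.5)
edge 0: (1,39)→(1.5,31)  cross = 1·31 − 1.5·39 = -27.5000; (r_i+r_j)·cross = 2.5·-27.5000 = -68.7500
edge 1: (1.5,31)→(5.5,0)  cross = 1.5·0 − 5.5·31 = -170.5000; (r_i+r_j)·cross = 7·-170.5000 = -1193.5000
edge 2: (5.5,0)→(13,0)  cross = 5.5·0 − 13·0 = 0.0000; (r_i+r_j)·cross = 18.5·0.0000 = 0.0000
edge 3: (13,0)→(15,3)  cross = 13·3 − 15·0 = 39.0000; (r_i+r_j)·cross = 28·39.0000 = 1092.0000
edge 4: (15,3)→(18.5,12.5)  cross = 15·12.5 − 18.5·3 = 132.0000; (r_i+r_j)·cross = 33.5·132.0000 = 4422.0000
edge 5: (18.5,12.5)→(13,34.5)  cross = 18.5·34.5 − 13·12.5 = 475.7500; (r_i+r_j)·cross = 31.5·475.7500 = 14986.1250
edge 6: (13,34.5)→(1,39)  cross = 13·39 − 1·34.5 = 472.5000; (r_i+r_j)·cross = 14·472.5000 = 6615.0000
Σcross = 921.2500 → A = |Σcross|/2 = 460.6250 mm²
Σ(r_i+r_j)·cross = 25852.8750 → first moment M = |Σ|/6 = 4308.8125
R_c = M/A = 4308.8125/460.6250 = 9.3543 mm
θ = 354° = 6.178466 rad
V = θ·R_c·A = 6.178466·9.3543·460.6250 = 26621.850 mm³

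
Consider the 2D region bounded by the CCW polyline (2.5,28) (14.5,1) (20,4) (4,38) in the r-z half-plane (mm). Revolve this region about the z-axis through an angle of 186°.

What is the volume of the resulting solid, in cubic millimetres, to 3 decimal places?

Volume = 6718.785 mm³

Profile (r,z), 4 vertices: (2.5,28) (14.5,1) (20,4) (4,38)
edge 0: (2.5,28)→(14.5,1)  cross = 2.5·1 − 14.5·28 = -403.5000; (r_i+r_j)·cross = 17·-403.5000 = -6859.5000
edge 1: (14.5,1)→(20,4)  cross = 14.5·4 − 20·1 = 38.0000; (r_i+r_j)·cross = 34.5·38.0000 = 1311.0000
edge 2: (20,4)→(4,38)  cross = 20·38 − 4·4 = 744.0000; (r_i+r_j)·cross = 24·744.0000 = 17856.0000
edge 3: (4,38)→(2.5,28)  cross = 4·28 − 2.5·38 = 17.0000; (r_i+r_j)·cross = 6.5·17.0000 = 110.5000
Σcross = 395.5000 → A = |Σcross|/2 = 197.7500 mm²
Σ(r_i+r_j)·cross = 12418.0000 → first moment M = |Σ|/6 = 2069.6667
R_c = M/A = 2069.6667/197.7500 = 10.4661 mm
θ = 186° = 3.246312 rad
V = θ·R_c·A = 3.246312·10.4661·197.7500 = 6718.785 mm³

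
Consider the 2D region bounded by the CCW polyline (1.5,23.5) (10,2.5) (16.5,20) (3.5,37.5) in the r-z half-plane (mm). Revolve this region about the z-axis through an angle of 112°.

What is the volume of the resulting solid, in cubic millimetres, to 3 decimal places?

Volume = 4122.119 mm³

Profile (r,z), 4 vertices: (1.5,23.5) (10,2.5) (16.5,20) (3.5,37.5)
edge 0: (1.5,23.5)→(10,2.5)  cross = 1.5·2.5 − 10·23.5 = -231.2500; (r_i+r_j)·cross = 11.5·-231.2500 = -2659.3750
edge 1: (10,2.5)→(16.5,20)  cross = 10·20 − 16.5·2.5 = 158.7500; (r_i+r_j)·cross = 26.5·158.7500 = 4206.8750
edge 2: (16.5,20)→(3.5,37.5)  cross = 16.5·37.5 − 3.5·20 = 548.7500; (r_i+r_j)·cross = 20·548.7500 = 10975.0000
edge 3: (3.5,37.5)→(1.5,23.5)  cross = 3.5·23.5 − 1.5·37.5 = 26.0000; (r_i+r_j)·cross = 5·26.0000 = 130.0000
Σcross = 502.2500 → A = |Σcross|/2 = 251.1250 mm²
Σ(r_i+r_j)·cross = 12652.5000 → first moment M = |Σ|/6 = 2108.7500
R_c = M/A = 2108.7500/251.1250 = 8.3972 mm
θ = 112° = 1.954769 rad
V = θ·R_c·A = 1.954769·8.3972·251.1250 = 4122.119 mm³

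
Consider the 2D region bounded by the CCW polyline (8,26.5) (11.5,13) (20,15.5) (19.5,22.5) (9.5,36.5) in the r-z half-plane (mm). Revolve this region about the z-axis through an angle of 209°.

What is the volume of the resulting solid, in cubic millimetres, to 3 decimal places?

Profile (r,z), 5 vertices: (8,26.5) (11.5,13) (20,15.5) (19.5,22.5) (9.5,36.5)
edge 0: (8,26.5)→(11.5,13)  cross = 8·13 − 11.5·26.5 = -200.7500; (r_i+r_j)·cross = 19.5·-200.7500 = -3914.6250
edge 1: (11.5,13)→(20,15.5)  cross = 11.5·15.5 − 20·13 = -81.7500; (r_i+r_j)·cross = 31.5·-81.7500 = -2575.1250
edge 2: (20,15.5)→(19.5,22.5)  cross = 20·22.5 − 19.5·15.5 = 147.7500; (r_i+r_j)·cross = 39.5·147.7500 = 5836.1250
edge 3: (19.5,22.5)→(9.5,36.5)  cross = 19.5·36.5 − 9.5·22.5 = 498.0000; (r_i+r_j)·cross = 29·498.0000 = 14442.0000
edge 4: (9.5,36.5)→(8,26.5)  cross = 9.5·26.5 − 8·36.5 = -40.2500; (r_i+r_j)·cross = 17.5·-40.2500 = -704.3750
Σcross = 323.0000 → A = |Σcross|/2 = 161.5000 mm²
Σ(r_i+r_j)·cross = 13084.0000 → first moment M = |Σ|/6 = 2180.6667
R_c = M/A = 2180.6667/161.5000 = 13.5026 mm
θ = 209° = 3.647738 rad
V = θ·R_c·A = 3.647738·13.5026·161.5000 = 7954.501 mm³

Volume = 7954.501 mm³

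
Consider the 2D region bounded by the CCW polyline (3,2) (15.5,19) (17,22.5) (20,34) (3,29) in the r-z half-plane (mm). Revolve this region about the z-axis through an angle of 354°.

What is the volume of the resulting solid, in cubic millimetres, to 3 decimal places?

Profile (r,z), 5 vertices: (3,2) (15.5,19) (17,22.5) (20,34) (3,29)
edge 0: (3,2)→(15.5,19)  cross = 3·19 − 15.5·2 = 26.0000; (r_i+r_j)·cross = 18.5·26.0000 = 481.0000
edge 1: (15.5,19)→(17,22.5)  cross = 15.5·22.5 − 17·19 = 25.7500; (r_i+r_j)·cross = 32.5·25.7500 = 836.8750
edge 2: (17,22.5)→(20,34)  cross = 17·34 − 20·22.5 = 128.0000; (r_i+r_j)·cross = 37·128.0000 = 4736.0000
edge 3: (20,34)→(3,29)  cross = 20·29 − 3·34 = 478.0000; (r_i+r_j)·cross = 23·478.0000 = 10994.0000
edge 4: (3,29)→(3,2)  cross = 3·2 − 3·29 = -81.0000; (r_i+r_j)·cross = 6·-81.0000 = -486.0000
Σcross = 576.7500 → A = |Σcross|/2 = 288.3750 mm²
Σ(r_i+r_j)·cross = 16561.8750 → first moment M = |Σ|/6 = 2760.3125
R_c = M/A = 2760.3125/288.3750 = 9.5720 mm
θ = 354° = 6.178466 rad
V = θ·R_c·A = 6.178466·9.5720·288.3750 = 17054.496 mm³

Volume = 17054.496 mm³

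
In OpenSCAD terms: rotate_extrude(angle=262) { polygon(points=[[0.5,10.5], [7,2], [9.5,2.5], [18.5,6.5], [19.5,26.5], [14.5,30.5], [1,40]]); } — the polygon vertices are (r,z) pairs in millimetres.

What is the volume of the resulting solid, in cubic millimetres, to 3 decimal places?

Profile (r,z), 7 vertices: (0.5,10.5) (7,2) (9.5,2.5) (18.5,6.5) (19.5,26.5) (14.5,30.5) (1,40)
edge 0: (0.5,10.5)→(7,2)  cross = 0.5·2 − 7·10.5 = -72.5000; (r_i+r_j)·cross = 7.5·-72.5000 = -543.7500
edge 1: (7,2)→(9.5,2.5)  cross = 7·2.5 − 9.5·2 = -1.5000; (r_i+r_j)·cross = 16.5·-1.5000 = -24.7500
edge 2: (9.5,2.5)→(18.5,6.5)  cross = 9.5·6.5 − 18.5·2.5 = 15.5000; (r_i+r_j)·cross = 28·15.5000 = 434.0000
edge 3: (18.5,6.5)→(19.5,26.5)  cross = 18.5·26.5 − 19.5·6.5 = 363.5000; (r_i+r_j)·cross = 38·363.5000 = 13813.0000
edge 4: (19.5,26.5)→(14.5,30.5)  cross = 19.5·30.5 − 14.5·26.5 = 210.5000; (r_i+r_j)·cross = 34·210.5000 = 7157.0000
edge 5: (14.5,30.5)→(1,40)  cross = 14.5·40 − 1·30.5 = 549.5000; (r_i+r_j)·cross = 15.5·549.5000 = 8517.2500
edge 6: (1,40)→(0.5,10.5)  cross = 1·10.5 − 0.5·40 = -9.5000; (r_i+r_j)·cross = 1.5·-9.5000 = -14.2500
Σcross = 1055.5000 → A = |Σcross|/2 = 527.7500 mm²
Σ(r_i+r_j)·cross = 29338.5000 → first moment M = |Σ|/6 = 4889.7500
R_c = M/A = 4889.7500/527.7500 = 9.2653 mm
θ = 262° = 4.572763 rad
V = θ·R_c·A = 4.572763·9.2653·527.7500 = 22359.666 mm³

Volume = 22359.666 mm³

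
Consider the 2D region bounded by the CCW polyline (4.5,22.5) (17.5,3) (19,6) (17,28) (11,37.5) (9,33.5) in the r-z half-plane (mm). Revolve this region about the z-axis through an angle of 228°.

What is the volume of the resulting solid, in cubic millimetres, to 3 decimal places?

Volume = 12873.946 mm³

Profile (r,z), 6 vertices: (4.5,22.5) (17.5,3) (19,6) (17,28) (11,37.5) (9,33.5)
edge 0: (4.5,22.5)→(17.5,3)  cross = 4.5·3 − 17.5·22.5 = -380.2500; (r_i+r_j)·cross = 22·-380.2500 = -8365.5000
edge 1: (17.5,3)→(19,6)  cross = 17.5·6 − 19·3 = 48.0000; (r_i+r_j)·cross = 36.5·48.0000 = 1752.0000
edge 2: (19,6)→(17,28)  cross = 19·28 − 17·6 = 430.0000; (r_i+r_j)·cross = 36·430.0000 = 15480.0000
edge 3: (17,28)→(11,37.5)  cross = 17·37.5 − 11·28 = 329.5000; (r_i+r_j)·cross = 28·329.5000 = 9226.0000
edge 4: (11,37.5)→(9,33.5)  cross = 11·33.5 − 9·37.5 = 31.0000; (r_i+r_j)·cross = 20·31.0000 = 620.0000
edge 5: (9,33.5)→(4.5,22.5)  cross = 9·22.5 − 4.5·33.5 = 51.7500; (r_i+r_j)·cross = 13.5·51.7500 = 698.6250
Σcross = 510.0000 → A = |Σcross|/2 = 255.0000 mm²
Σ(r_i+r_j)·cross = 19411.1250 → first moment M = |Σ|/6 = 3235.1875
R_c = M/A = 3235.1875/255.0000 = 12.6870 mm
θ = 228° = 3.979351 rad
V = θ·R_c·A = 3.979351·12.6870·255.0000 = 12873.946 mm³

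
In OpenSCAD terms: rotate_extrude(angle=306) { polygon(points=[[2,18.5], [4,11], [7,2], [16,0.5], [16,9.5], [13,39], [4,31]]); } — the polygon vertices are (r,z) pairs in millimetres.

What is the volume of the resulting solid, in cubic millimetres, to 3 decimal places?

Volume = 19286.185 mm³

Profile (r,z), 7 vertices: (2,18.5) (4,11) (7,2) (16,0.5) (16,9.5) (13,39) (4,31)
edge 0: (2,18.5)→(4,11)  cross = 2·11 − 4·18.5 = -52.0000; (r_i+r_j)·cross = 6·-52.0000 = -312.0000
edge 1: (4,11)→(7,2)  cross = 4·2 − 7·11 = -69.0000; (r_i+r_j)·cross = 11·-69.0000 = -759.0000
edge 2: (7,2)→(16,0.5)  cross = 7·0.5 − 16·2 = -28.5000; (r_i+r_j)·cross = 23·-28.5000 = -655.5000
edge 3: (16,0.5)→(16,9.5)  cross = 16·9.5 − 16·0.5 = 144.0000; (r_i+r_j)·cross = 32·144.0000 = 4608.0000
edge 4: (16,9.5)→(13,39)  cross = 16·39 − 13·9.5 = 500.5000; (r_i+r_j)·cross = 29·500.5000 = 14514.5000
edge 5: (13,39)→(4,31)  cross = 13·31 − 4·39 = 247.0000; (r_i+r_j)·cross = 17·247.0000 = 4199.0000
edge 6: (4,31)→(2,18.5)  cross = 4·18.5 − 2·31 = 12.0000; (r_i+r_j)·cross = 6·12.0000 = 72.0000
Σcross = 754.0000 → A = |Σcross|/2 = 377.0000 mm²
Σ(r_i+r_j)·cross = 21667.0000 → first moment M = |Σ|/6 = 3611.1667
R_c = M/A = 3611.1667/377.0000 = 9.5787 mm
θ = 306° = 5.340708 rad
V = θ·R_c·A = 5.340708·9.5787·377.0000 = 19286.185 mm³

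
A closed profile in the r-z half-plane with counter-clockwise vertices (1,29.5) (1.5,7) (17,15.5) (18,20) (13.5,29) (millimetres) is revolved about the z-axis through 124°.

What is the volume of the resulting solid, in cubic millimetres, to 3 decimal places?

Volume = 4892.058 mm³

Profile (r,z), 5 vertices: (1,29.5) (1.5,7) (17,15.5) (18,20) (13.5,29)
edge 0: (1,29.5)→(1.5,7)  cross = 1·7 − 1.5·29.5 = -37.2500; (r_i+r_j)·cross = 2.5·-37.2500 = -93.1250
edge 1: (1.5,7)→(17,15.5)  cross = 1.5·15.5 − 17·7 = -95.7500; (r_i+r_j)·cross = 18.5·-95.7500 = -1771.3750
edge 2: (17,15.5)→(18,20)  cross = 17·20 − 18·15.5 = 61.0000; (r_i+r_j)·cross = 35·61.0000 = 2135.0000
edge 3: (18,20)→(13.5,29)  cross = 18·29 − 13.5·20 = 252.0000; (r_i+r_j)·cross = 31.5·252.0000 = 7938.0000
edge 4: (13.5,29)→(1,29.5)  cross = 13.5·29.5 − 1·29 = 369.2500; (r_i+r_j)·cross = 14.5·369.2500 = 5354.1250
Σcross = 549.2500 → A = |Σcross|/2 = 274.6250 mm²
Σ(r_i+r_j)·cross = 13562.6250 → first moment M = |Σ|/6 = 2260.4375
R_c = M/A = 2260.4375/274.6250 = 8.2310 mm
θ = 124° = 2.164208 rad
V = θ·R_c·A = 2.164208·8.2310·274.6250 = 4892.058 mm³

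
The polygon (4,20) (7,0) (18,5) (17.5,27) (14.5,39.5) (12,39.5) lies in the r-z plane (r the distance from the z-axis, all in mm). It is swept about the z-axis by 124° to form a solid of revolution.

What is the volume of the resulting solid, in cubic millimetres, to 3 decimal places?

Volume = 9739.884 mm³

Profile (r,z), 6 vertices: (4,20) (7,0) (18,5) (17.5,27) (14.5,39.5) (12,39.5)
edge 0: (4,20)→(7,0)  cross = 4·0 − 7·20 = -140.0000; (r_i+r_j)·cross = 11·-140.0000 = -1540.0000
edge 1: (7,0)→(18,5)  cross = 7·5 − 18·0 = 35.0000; (r_i+r_j)·cross = 25·35.0000 = 875.0000
edge 2: (18,5)→(17.5,27)  cross = 18·27 − 17.5·5 = 398.5000; (r_i+r_j)·cross = 35.5·398.5000 = 14146.7500
edge 3: (17.5,27)→(14.5,39.5)  cross = 17.5·39.5 − 14.5·27 = 299.7500; (r_i+r_j)·cross = 32·299.7500 = 9592.0000
edge 4: (14.5,39.5)→(12,39.5)  cross = 14.5·39.5 − 12·39.5 = 98.7500; (r_i+r_j)·cross = 26.5·98.7500 = 2616.8750
edge 5: (12,39.5)→(4,20)  cross = 12·20 − 4·39.5 = 82.0000; (r_i+r_j)·cross = 16·82.0000 = 1312.0000
Σcross = 774.0000 → A = |Σcross|/2 = 387.0000 mm²
Σ(r_i+r_j)·cross = 27002.6250 → first moment M = |Σ|/6 = 4500.4375
R_c = M/A = 4500.4375/387.0000 = 11.6290 mm
θ = 124° = 2.164208 rad
V = θ·R_c·A = 2.164208·11.6290·387.0000 = 9739.884 mm³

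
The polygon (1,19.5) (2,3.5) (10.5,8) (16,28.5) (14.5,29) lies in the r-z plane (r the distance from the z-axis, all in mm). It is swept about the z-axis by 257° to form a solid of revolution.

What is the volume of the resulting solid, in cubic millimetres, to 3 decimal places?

Volume = 7216.603 mm³

Profile (r,z), 5 vertices: (1,19.5) (2,3.5) (10.5,8) (16,28.5) (14.5,29)
edge 0: (1,19.5)→(2,3.5)  cross = 1·3.5 − 2·19.5 = -35.5000; (r_i+r_j)·cross = 3·-35.5000 = -106.5000
edge 1: (2,3.5)→(10.5,8)  cross = 2·8 − 10.5·3.5 = -20.7500; (r_i+r_j)·cross = 12.5·-20.7500 = -259.3750
edge 2: (10.5,8)→(16,28.5)  cross = 10.5·28.5 − 16·8 = 171.2500; (r_i+r_j)·cross = 26.5·171.2500 = 4538.1250
edge 3: (16,28.5)→(14.5,29)  cross = 16·29 − 14.5·28.5 = 50.7500; (r_i+r_j)·cross = 30.5·50.7500 = 1547.8750
edge 4: (14.5,29)→(1,19.5)  cross = 14.5·19.5 − 1·29 = 253.7500; (r_i+r_j)·cross = 15.5·253.7500 = 3933.1250
Σcross = 419.5000 → A = |Σcross|/2 = 209.7500 mm²
Σ(r_i+r_j)·cross = 9653.2500 → first moment M = |Σ|/6 = 1608.8750
R_c = M/A = 1608.8750/209.7500 = 7.6704 mm
θ = 257° = 4.485496 rad
V = θ·R_c·A = 4.485496·7.6704·209.7500 = 7216.603 mm³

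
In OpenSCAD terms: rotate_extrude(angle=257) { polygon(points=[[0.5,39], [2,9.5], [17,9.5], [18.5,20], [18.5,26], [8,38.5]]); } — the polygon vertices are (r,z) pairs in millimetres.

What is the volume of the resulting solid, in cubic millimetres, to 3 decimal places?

Profile (r,z), 6 vertices: (0.5,39) (2,9.5) (17,9.5) (18.5,20) (18.5,26) (8,38.5)
edge 0: (0.5,39)→(2,9.5)  cross = 0.5·9.5 − 2·39 = -73.2500; (r_i+r_j)·cross = 2.5·-73.2500 = -183.1250
edge 1: (2,9.5)→(17,9.5)  cross = 2·9.5 − 17·9.5 = -142.5000; (r_i+r_j)·cross = 19·-142.5000 = -2707.5000
edge 2: (17,9.5)→(18.5,20)  cross = 17·20 − 18.5·9.5 = 164.2500; (r_i+r_j)·cross = 35.5·164.2500 = 5830.8750
edge 3: (18.5,20)→(18.5,26)  cross = 18.5·26 − 18.5·20 = 111.0000; (r_i+r_j)·cross = 37·111.0000 = 4107.0000
edge 4: (18.5,26)→(8,38.5)  cross = 18.5·38.5 − 8·26 = 504.2500; (r_i+r_j)·cross = 26.5·504.2500 = 13362.6250
edge 5: (8,38.5)→(0.5,39)  cross = 8·39 − 0.5·38.5 = 292.7500; (r_i+r_j)·cross = 8.5·292.7500 = 2488.3750
Σcross = 856.5000 → A = |Σcross|/2 = 428.2500 mm²
Σ(r_i+r_j)·cross = 22898.2500 → first moment M = |Σ|/6 = 3816.3750
R_c = M/A = 3816.3750/428.2500 = 8.9116 mm
θ = 257° = 4.485496 rad
V = θ·R_c·A = 4.485496·8.9116·428.2500 = 17118.335 mm³

Volume = 17118.335 mm³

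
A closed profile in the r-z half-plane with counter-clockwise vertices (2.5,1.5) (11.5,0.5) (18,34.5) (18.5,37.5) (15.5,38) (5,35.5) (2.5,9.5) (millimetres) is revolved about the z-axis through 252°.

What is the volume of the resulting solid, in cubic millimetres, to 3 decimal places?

Profile (r,z), 7 vertices: (2.5,1.5) (11.5,0.5) (18,34.5) (18.5,37.5) (15.5,38) (5,35.5) (2.5,9.5)
edge 0: (2.5,1.5)→(11.5,0.5)  cross = 2.5·0.5 − 11.5·1.5 = -16.0000; (r_i+r_j)·cross = 14·-16.0000 = -224.0000
edge 1: (11.5,0.5)→(18,34.5)  cross = 11.5·34.5 − 18·0.5 = 387.7500; (r_i+r_j)·cross = 29.5·387.7500 = 11438.6250
edge 2: (18,34.5)→(18.5,37.5)  cross = 18·37.5 − 18.5·34.5 = 36.7500; (r_i+r_j)·cross = 36.5·36.7500 = 1341.3750
edge 3: (18.5,37.5)→(15.5,38)  cross = 18.5·38 − 15.5·37.5 = 121.7500; (r_i+r_j)·cross = 34·121.7500 = 4139.5000
edge 4: (15.5,38)→(5,35.5)  cross = 15.5·35.5 − 5·38 = 360.2500; (r_i+r_j)·cross = 20.5·360.2500 = 7385.1250
edge 5: (5,35.5)→(2.5,9.5)  cross = 5·9.5 − 2.5·35.5 = -41.2500; (r_i+r_j)·cross = 7.5·-41.2500 = -309.3750
edge 6: (2.5,9.5)→(2.5,1.5)  cross = 2.5·1.5 − 2.5·9.5 = -20.0000; (r_i+r_j)·cross = 5·-20.0000 = -100.0000
Σcross = 829.2500 → A = |Σcross|/2 = 414.6250 mm²
Σ(r_i+r_j)·cross = 23671.2500 → first moment M = |Σ|/6 = 3945.2083
R_c = M/A = 3945.2083/414.6250 = 9.5151 mm
θ = 252° = 4.398230 rad
V = θ·R_c·A = 4.398230·9.5151·414.6250 = 17351.933 mm³

Volume = 17351.933 mm³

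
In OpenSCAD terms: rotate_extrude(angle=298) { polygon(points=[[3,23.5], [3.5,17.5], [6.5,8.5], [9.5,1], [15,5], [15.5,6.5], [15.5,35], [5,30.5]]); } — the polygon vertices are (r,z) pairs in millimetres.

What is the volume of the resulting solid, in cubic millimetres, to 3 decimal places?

Volume = 16635.658 mm³

Profile (r,z), 8 vertices: (3,23.5) (3.5,17.5) (6.5,8.5) (9.5,1) (15,5) (15.5,6.5) (15.5,35) (5,30.5)
edge 0: (3,23.5)→(3.5,17.5)  cross = 3·17.5 − 3.5·23.5 = -29.7500; (r_i+r_j)·cross = 6.5·-29.7500 = -193.3750
edge 1: (3.5,17.5)→(6.5,8.5)  cross = 3.5·8.5 − 6.5·17.5 = -84.0000; (r_i+r_j)·cross = 10·-84.0000 = -840.0000
edge 2: (6.5,8.5)→(9.5,1)  cross = 6.5·1 − 9.5·8.5 = -74.2500; (r_i+r_j)·cross = 16·-74.2500 = -1188.0000
edge 3: (9.5,1)→(15,5)  cross = 9.5·5 − 15·1 = 32.5000; (r_i+r_j)·cross = 24.5·32.5000 = 796.2500
edge 4: (15,5)→(15.5,6.5)  cross = 15·6.5 − 15.5·5 = 20.0000; (r_i+r_j)·cross = 30.5·20.0000 = 610.0000
edge 5: (15.5,6.5)→(15.5,35)  cross = 15.5·35 − 15.5·6.5 = 441.7500; (r_i+r_j)·cross = 31·441.7500 = 13694.2500
edge 6: (15.5,35)→(5,30.5)  cross = 15.5·30.5 − 5·35 = 297.7500; (r_i+r_j)·cross = 20.5·297.7500 = 6103.8750
edge 7: (5,30.5)→(3,23.5)  cross = 5·23.5 − 3·30.5 = 26.0000; (r_i+r_j)·cross = 8·26.0000 = 208.0000
Σcross = 630.0000 → A = |Σcross|/2 = 315.0000 mm²
Σ(r_i+r_j)·cross = 19191.0000 → first moment M = |Σ|/6 = 3198.5000
R_c = M/A = 3198.5000/315.0000 = 10.1540 mm
θ = 298° = 5.201081 rad
V = θ·R_c·A = 5.201081·10.1540·315.0000 = 16635.658 mm³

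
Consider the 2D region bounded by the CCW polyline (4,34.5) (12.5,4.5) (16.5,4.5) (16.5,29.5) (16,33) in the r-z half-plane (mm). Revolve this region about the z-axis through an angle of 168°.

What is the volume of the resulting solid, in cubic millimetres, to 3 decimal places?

Volume = 8321.512 mm³

Profile (r,z), 5 vertices: (4,34.5) (12.5,4.5) (16.5,4.5) (16.5,29.5) (16,33)
edge 0: (4,34.5)→(12.5,4.5)  cross = 4·4.5 − 12.5·34.5 = -413.2500; (r_i+r_j)·cross = 16.5·-413.2500 = -6818.6250
edge 1: (12.5,4.5)→(16.5,4.5)  cross = 12.5·4.5 − 16.5·4.5 = -18.0000; (r_i+r_j)·cross = 29·-18.0000 = -522.0000
edge 2: (16.5,4.5)→(16.5,29.5)  cross = 16.5·29.5 − 16.5·4.5 = 412.5000; (r_i+r_j)·cross = 33·412.5000 = 13612.5000
edge 3: (16.5,29.5)→(16,33)  cross = 16.5·33 − 16·29.5 = 72.5000; (r_i+r_j)·cross = 32.5·72.5000 = 2356.2500
edge 4: (16,33)→(4,34.5)  cross = 16·34.5 − 4·33 = 420.0000; (r_i+r_j)·cross = 20·420.0000 = 8400.0000
Σcross = 473.7500 → A = |Σcross|/2 = 236.8750 mm²
Σ(r_i+r_j)·cross = 17028.1250 → first moment M = |Σ|/6 = 2838.0208
R_c = M/A = 2838.0208/236.8750 = 11.9811 mm
θ = 168° = 2.932153 rad
V = θ·R_c·A = 2.932153·11.9811·236.8750 = 8321.512 mm³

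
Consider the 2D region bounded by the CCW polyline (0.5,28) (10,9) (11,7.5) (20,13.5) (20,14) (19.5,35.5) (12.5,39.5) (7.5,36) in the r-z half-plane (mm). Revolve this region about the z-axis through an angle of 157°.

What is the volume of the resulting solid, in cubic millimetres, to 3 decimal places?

Volume = 13370.759 mm³

Profile (r,z), 8 vertices: (0.5,28) (10,9) (11,7.5) (20,13.5) (20,14) (19.5,35.5) (12.5,39.5) (7.5,36)
edge 0: (0.5,28)→(10,9)  cross = 0.5·9 − 10·28 = -275.5000; (r_i+r_j)·cross = 10.5·-275.5000 = -2892.7500
edge 1: (10,9)→(11,7.5)  cross = 10·7.5 − 11·9 = -24.0000; (r_i+r_j)·cross = 21·-24.0000 = -504.0000
edge 2: (11,7.5)→(20,13.5)  cross = 11·13.5 − 20·7.5 = -1.5000; (r_i+r_j)·cross = 31·-1.5000 = -46.5000
edge 3: (20,13.5)→(20,14)  cross = 20·14 − 20·13.5 = 10.0000; (r_i+r_j)·cross = 40·10.0000 = 400.0000
edge 4: (20,14)→(19.5,35.5)  cross = 20·35.5 − 19.5·14 = 437.0000; (r_i+r_j)·cross = 39.5·437.0000 = 17261.5000
edge 5: (19.5,35.5)→(12.5,39.5)  cross = 19.5·39.5 − 12.5·35.5 = 326.5000; (r_i+r_j)·cross = 32·326.5000 = 10448.0000
edge 6: (12.5,39.5)→(7.5,36)  cross = 12.5·36 − 7.5·39.5 = 153.7500; (r_i+r_j)·cross = 20·153.7500 = 3075.0000
edge 7: (7.5,36)→(0.5,28)  cross = 7.5·28 − 0.5·36 = 192.0000; (r_i+r_j)·cross = 8·192.0000 = 1536.0000
Σcross = 818.2500 → A = |Σcross|/2 = 409.1250 mm²
Σ(r_i+r_j)·cross = 29277.2500 → first moment M = |Σ|/6 = 4879.5417
R_c = M/A = 4879.5417/409.1250 = 11.9268 mm
θ = 157° = 2.740167 rad
V = θ·R_c·A = 2.740167·11.9268·409.1250 = 13370.759 mm³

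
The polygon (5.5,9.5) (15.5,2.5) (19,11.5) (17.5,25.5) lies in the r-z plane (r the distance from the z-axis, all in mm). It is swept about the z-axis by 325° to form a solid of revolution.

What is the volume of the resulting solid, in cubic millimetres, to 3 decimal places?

Profile (r,z), 4 vertices: (5.5,9.5) (15.5,2.5) (19,11.5) (17.5,25.5)
edge 0: (5.5,9.5)→(15.5,2.5)  cross = 5.5·2.5 − 15.5·9.5 = -133.5000; (r_i+r_j)·cross = 21·-133.5000 = -2803.5000
edge 1: (15.5,2.5)→(19,11.5)  cross = 15.5·11.5 − 19·2.5 = 130.7500; (r_i+r_j)·cross = 34.5·130.7500 = 4510.8750
edge 2: (19,11.5)→(17.5,25.5)  cross = 19·25.5 − 17.5·11.5 = 283.2500; (r_i+r_j)·cross = 36.5·283.2500 = 10338.6250
edge 3: (17.5,25.5)→(5.5,9.5)  cross = 17.5·9.5 − 5.5·25.5 = 26.0000; (r_i+r_j)·cross = 23·26.0000 = 598.0000
Σcross = 306.5000 → A = |Σcross|/2 = 153.2500 mm²
Σ(r_i+r_j)·cross = 12644.0000 → first moment M = |Σ|/6 = 2107.3333
R_c = M/A = 2107.3333/153.2500 = 13.7510 mm
θ = 325° = 5.672320 rad
V = θ·R_c·A = 5.672320·13.7510·153.2500 = 11953.469 mm³

Volume = 11953.469 mm³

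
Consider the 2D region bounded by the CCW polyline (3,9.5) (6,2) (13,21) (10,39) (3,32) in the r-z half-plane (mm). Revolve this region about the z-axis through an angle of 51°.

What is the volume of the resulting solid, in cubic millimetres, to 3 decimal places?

Profile (r,z), 5 vertices: (3,9.5) (6,2) (13,21) (10,39) (3,32)
edge 0: (3,9.5)→(6,2)  cross = 3·2 − 6·9.5 = -51.0000; (r_i+r_j)·cross = 9·-51.0000 = -459.0000
edge 1: (6,2)→(13,21)  cross = 6·21 − 13·2 = 100.0000; (r_i+r_j)·cross = 19·100.0000 = 1900.0000
edge 2: (13,21)→(10,39)  cross = 13·39 − 10·21 = 297.0000; (r_i+r_j)·cross = 23·297.0000 = 6831.0000
edge 3: (10,39)→(3,32)  cross = 10·32 − 3·39 = 203.0000; (r_i+r_j)·cross = 13·203.0000 = 2639.0000
edge 4: (3,32)→(3,9.5)  cross = 3·9.5 − 3·32 = -67.5000; (r_i+r_j)·cross = 6·-67.5000 = -405.0000
Σcross = 481.5000 → A = |Σcross|/2 = 240.7500 mm²
Σ(r_i+r_j)·cross = 10506.0000 → first moment M = |Σ|/6 = 1751.0000
R_c = M/A = 1751.0000/240.7500 = 7.2731 mm
θ = 51° = 0.890118 rad
V = θ·R_c·A = 0.890118·7.2731·240.7500 = 1558.596 mm³

Volume = 1558.596 mm³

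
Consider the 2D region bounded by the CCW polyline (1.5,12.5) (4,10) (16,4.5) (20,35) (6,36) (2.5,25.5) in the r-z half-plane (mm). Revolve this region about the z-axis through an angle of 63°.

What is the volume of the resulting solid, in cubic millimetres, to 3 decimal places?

Profile (r,z), 6 vertices: (1.5,12.5) (4,10) (16,4.5) (20,35) (6,36) (2.5,25.5)
edge 0: (1.5,12.5)→(4,10)  cross = 1.5·10 − 4·12.5 = -35.0000; (r_i+r_j)·cross = 5.5·-35.0000 = -192.5000
edge 1: (4,10)→(16,4.5)  cross = 4·4.5 − 16·10 = -142.0000; (r_i+r_j)·cross = 20·-142.0000 = -2840.0000
edge 2: (16,4.5)→(20,35)  cross = 16·35 − 20·4.5 = 470.0000; (r_i+r_j)·cross = 36·470.0000 = 16920.0000
edge 3: (20,35)→(6,36)  cross = 20·36 − 6·35 = 510.0000; (r_i+r_j)·cross = 26·510.0000 = 13260.0000
edge 4: (6,36)→(2.5,25.5)  cross = 6·25.5 − 2.5·36 = 63.0000; (r_i+r_j)·cross = 8.5·63.0000 = 535.5000
edge 5: (2.5,25.5)→(1.5,12.5)  cross = 2.5·12.5 − 1.5·25.5 = -7.0000; (r_i+r_j)·cross = 4·-7.0000 = -28.0000
Σcross = 859.0000 → A = |Σcross|/2 = 429.5000 mm²
Σ(r_i+r_j)·cross = 27655.0000 → first moment M = |Σ|/6 = 4609.1667
R_c = M/A = 4609.1667/429.5000 = 10.7315 mm
θ = 63° = 1.099557 rad
V = θ·R_c·A = 1.099557·10.7315·429.5000 = 5068.043 mm³

Volume = 5068.043 mm³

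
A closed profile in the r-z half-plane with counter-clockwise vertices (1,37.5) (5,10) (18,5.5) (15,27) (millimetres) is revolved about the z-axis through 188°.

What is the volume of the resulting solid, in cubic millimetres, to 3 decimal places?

Volume = 9466.864 mm³

Profile (r,z), 4 vertices: (1,37.5) (5,10) (18,5.5) (15,27)
edge 0: (1,37.5)→(5,10)  cross = 1·10 − 5·37.5 = -177.5000; (r_i+r_j)·cross = 6·-177.5000 = -1065.0000
edge 1: (5,10)→(18,5.5)  cross = 5·5.5 − 18·10 = -152.5000; (r_i+r_j)·cross = 23·-152.5000 = -3507.5000
edge 2: (18,5.5)→(15,27)  cross = 18·27 − 15·5.5 = 403.5000; (r_i+r_j)·cross = 33·403.5000 = 13315.5000
edge 3: (15,27)→(1,37.5)  cross = 15·37.5 − 1·27 = 535.5000; (r_i+r_j)·cross = 16·535.5000 = 8568.0000
Σcross = 609.0000 → A = |Σcross|/2 = 304.5000 mm²
Σ(r_i+r_j)·cross = 17311.0000 → first moment M = |Σ|/6 = 2885.1667
R_c = M/A = 2885.1667/304.5000 = 9.4751 mm
θ = 188° = 3.281219 rad
V = θ·R_c·A = 3.281219·9.4751·304.5000 = 9466.864 mm³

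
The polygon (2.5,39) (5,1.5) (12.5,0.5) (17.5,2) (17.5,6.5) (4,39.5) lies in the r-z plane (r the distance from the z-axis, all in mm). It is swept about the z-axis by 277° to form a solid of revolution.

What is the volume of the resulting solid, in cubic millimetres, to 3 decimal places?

Profile (r,z), 6 vertices: (2.5,39) (5,1.5) (12.5,0.5) (17.5,2) (17.5,6.5) (4,39.5)
edge 0: (2.5,39)→(5,1.5)  cross = 2.5·1.5 − 5·39 = -191.2500; (r_i+r_j)·cross = 7.5·-191.2500 = -1434.3750
edge 1: (5,1.5)→(12.5,0.5)  cross = 5·0.5 − 12.5·1.5 = -16.2500; (r_i+r_j)·cross = 17.5·-16.2500 = -284.3750
edge 2: (12.5,0.5)→(17.5,2)  cross = 12.5·2 − 17.5·0.5 = 16.2500; (r_i+r_j)·cross = 30·16.2500 = 487.5000
edge 3: (17.5,2)→(17.5,6.5)  cross = 17.5·6.5 − 17.5·2 = 78.7500; (r_i+r_j)·cross = 35·78.7500 = 2756.2500
edge 4: (17.5,6.5)→(4,39.5)  cross = 17.5·39.5 − 4·6.5 = 665.2500; (r_i+r_j)·cross = 21.5·665.2500 = 14302.8750
edge 5: (4,39.5)→(2.5,39)  cross = 4·39 − 2.5·39.5 = 57.2500; (r_i+r_j)·cross = 6.5·57.2500 = 372.1250
Σcross = 610.0000 → A = |Σcross|/2 = 305.0000 mm²
Σ(r_i+r_j)·cross = 16200.0000 → first moment M = |Σ|/6 = 2700.0000
R_c = M/A = 2700.0000/305.0000 = 8.8525 mm
θ = 277° = 4.834562 rad
V = θ·R_c·A = 4.834562·8.8525·305.0000 = 13053.317 mm³

Volume = 13053.317 mm³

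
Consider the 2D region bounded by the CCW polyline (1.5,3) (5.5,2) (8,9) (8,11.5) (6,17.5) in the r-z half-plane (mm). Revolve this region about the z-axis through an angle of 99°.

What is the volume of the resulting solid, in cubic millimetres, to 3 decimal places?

Profile (r,z), 5 vertices: (1.5,3) (5.5,2) (8,9) (8,11.5) (6,17.5)
edge 0: (1.5,3)→(5.5,2)  cross = 1.5·2 − 5.5·3 = -13.5000; (r_i+r_j)·cross = 7·-13.5000 = -94.5000
edge 1: (5.5,2)→(8,9)  cross = 5.5·9 − 8·2 = 33.5000; (r_i+r_j)·cross = 13.5·33.5000 = 452.2500
edge 2: (8,9)→(8,11.5)  cross = 8·11.5 − 8·9 = 20.0000; (r_i+r_j)·cross = 16·20.0000 = 320.0000
edge 3: (8,11.5)→(6,17.5)  cross = 8·17.5 − 6·11.5 = 71.0000; (r_i+r_j)·cross = 14·71.0000 = 994.0000
edge 4: (6,17.5)→(1.5,3)  cross = 6·3 − 1.5·17.5 = -8.2500; (r_i+r_j)·cross = 7.5·-8.2500 = -61.8750
Σcross = 102.7500 → A = |Σcross|/2 = 51.3750 mm²
Σ(r_i+r_j)·cross = 1609.8750 → first moment M = |Σ|/6 = 268.3125
R_c = M/A = 268.3125/51.3750 = 5.2226 mm
θ = 99° = 1.727876 rad
V = θ·R_c·A = 1.727876·5.2226·51.3750 = 463.611 mm³

Volume = 463.611 mm³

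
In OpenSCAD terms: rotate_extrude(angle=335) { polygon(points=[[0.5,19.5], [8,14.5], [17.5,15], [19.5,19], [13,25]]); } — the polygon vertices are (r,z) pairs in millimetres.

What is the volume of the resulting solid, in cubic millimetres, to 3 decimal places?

Volume = 7673.751 mm³

Profile (r,z), 5 vertices: (0.5,19.5) (8,14.5) (17.5,15) (19.5,19) (13,25)
edge 0: (0.5,19.5)→(8,14.5)  cross = 0.5·14.5 − 8·19.5 = -148.7500; (r_i+r_j)·cross = 8.5·-148.7500 = -1264.3750
edge 1: (8,14.5)→(17.5,15)  cross = 8·15 − 17.5·14.5 = -133.7500; (r_i+r_j)·cross = 25.5·-133.7500 = -3410.6250
edge 2: (17.5,15)→(19.5,19)  cross = 17.5·19 − 19.5·15 = 40.0000; (r_i+r_j)·cross = 37·40.0000 = 1480.0000
edge 3: (19.5,19)→(13,25)  cross = 19.5·25 − 13·19 = 240.5000; (r_i+r_j)·cross = 32.5·240.5000 = 7816.2500
edge 4: (13,25)→(0.5,19.5)  cross = 13·19.5 − 0.5·25 = 241.0000; (r_i+r_j)·cross = 13.5·241.0000 = 3253.5000
Σcross = 239.0000 → A = |Σcross|/2 = 119.5000 mm²
Σ(r_i+r_j)·cross = 7874.7500 → first moment M = |Σ|/6 = 1312.4583
R_c = M/A = 1312.4583/119.5000 = 10.9829 mm
θ = 335° = 5.846853 rad
V = θ·R_c·A = 5.846853·10.9829·119.5000 = 7673.751 mm³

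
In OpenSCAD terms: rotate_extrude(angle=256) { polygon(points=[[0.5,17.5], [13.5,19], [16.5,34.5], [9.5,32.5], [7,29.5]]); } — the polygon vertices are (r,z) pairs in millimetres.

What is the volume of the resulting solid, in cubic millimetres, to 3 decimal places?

Profile (r,z), 5 vertices: (0.5,17.5) (13.5,19) (16.5,34.5) (9.5,32.5) (7,29.5)
edge 0: (0.5,17.5)→(13.5,19)  cross = 0.5·19 − 13.5·17.5 = -226.7500; (r_i+r_j)·cross = 14·-226.7500 = -3174.5000
edge 1: (13.5,19)→(16.5,34.5)  cross = 13.5·34.5 − 16.5·19 = 152.2500; (r_i+r_j)·cross = 30·152.2500 = 4567.5000
edge 2: (16.5,34.5)→(9.5,32.5)  cross = 16.5·32.5 − 9.5·34.5 = 208.5000; (r_i+r_j)·cross = 26·208.5000 = 5421.0000
edge 3: (9.5,32.5)→(7,29.5)  cross = 9.5·29.5 − 7·32.5 = 52.7500; (r_i+r_j)·cross = 16.5·52.7500 = 870.3750
edge 4: (7,29.5)→(0.5,17.5)  cross = 7·17.5 − 0.5·29.5 = 107.7500; (r_i+r_j)·cross = 7.5·107.7500 = 808.1250
Σcross = 294.5000 → A = |Σcross|/2 = 147.2500 mm²
Σ(r_i+r_j)·cross = 8492.5000 → first moment M = |Σ|/6 = 1415.4167
R_c = M/A = 1415.4167/147.2500 = 9.6123 mm
θ = 256° = 4.468043 rad
V = θ·R_c·A = 4.468043·9.6123·147.2500 = 6324.142 mm³

Volume = 6324.142 mm³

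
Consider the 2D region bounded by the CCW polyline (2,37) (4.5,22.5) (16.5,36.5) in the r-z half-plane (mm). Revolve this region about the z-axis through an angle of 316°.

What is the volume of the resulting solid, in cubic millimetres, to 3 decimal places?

Volume = 4418.627 mm³

Profile (r,z), 3 vertices: (2,37) (4.5,22.5) (16.5,36.5)
edge 0: (2,37)→(4.5,22.5)  cross = 2·22.5 − 4.5·37 = -121.5000; (r_i+r_j)·cross = 6.5·-121.5000 = -789.7500
edge 1: (4.5,22.5)→(16.5,36.5)  cross = 4.5·36.5 − 16.5·22.5 = -207.0000; (r_i+r_j)·cross = 21·-207.0000 = -4347.0000
edge 2: (16.5,36.5)→(2,37)  cross = 16.5·37 − 2·36.5 = 537.5000; (r_i+r_j)·cross = 18.5·537.5000 = 9943.7500
Σcross = 209.0000 → A = |Σcross|/2 = 104.5000 mm²
Σ(r_i+r_j)·cross = 4807.0000 → first moment M = |Σ|/6 = 801.1667
R_c = M/A = 801.1667/104.5000 = 7.6667 mm
θ = 316° = 5.515240 rad
V = θ·R_c·A = 5.515240·7.6667·104.5000 = 4418.627 mm³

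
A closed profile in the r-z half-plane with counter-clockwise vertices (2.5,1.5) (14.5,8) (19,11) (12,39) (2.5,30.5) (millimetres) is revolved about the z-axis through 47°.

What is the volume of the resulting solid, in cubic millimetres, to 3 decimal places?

Volume = 3094.087 mm³

Profile (r,z), 5 vertices: (2.5,1.5) (14.5,8) (19,11) (12,39) (2.5,30.5)
edge 0: (2.5,1.5)→(14.5,8)  cross = 2.5·8 − 14.5·1.5 = -1.7500; (r_i+r_j)·cross = 17·-1.7500 = -29.7500
edge 1: (14.5,8)→(19,11)  cross = 14.5·11 − 19·8 = 7.5000; (r_i+r_j)·cross = 33.5·7.5000 = 251.2500
edge 2: (19,11)→(12,39)  cross = 19·39 − 12·11 = 609.0000; (r_i+r_j)·cross = 31·609.0000 = 18879.0000
edge 3: (12,39)→(2.5,30.5)  cross = 12·30.5 − 2.5·39 = 268.5000; (r_i+r_j)·cross = 14.5·268.5000 = 3893.2500
edge 4: (2.5,30.5)→(2.5,1.5)  cross = 2.5·1.5 − 2.5·30.5 = -72.5000; (r_i+r_j)·cross = 5·-72.5000 = -362.5000
Σcross = 810.7500 → A = |Σcross|/2 = 405.3750 mm²
Σ(r_i+r_j)·cross = 22631.2500 → first moment M = |Σ|/6 = 3771.8750
R_c = M/A = 3771.8750/405.3750 = 9.3047 mm
θ = 47° = 0.820305 rad
V = θ·R_c·A = 0.820305·9.3047·405.3750 = 3094.087 mm³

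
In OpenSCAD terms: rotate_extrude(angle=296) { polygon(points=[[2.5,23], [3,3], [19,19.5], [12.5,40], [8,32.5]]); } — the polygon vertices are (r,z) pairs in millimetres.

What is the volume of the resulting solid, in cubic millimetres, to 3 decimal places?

Volume = 16190.468 mm³

Profile (r,z), 5 vertices: (2.5,23) (3,3) (19,19.5) (12.5,40) (8,32.5)
edge 0: (2.5,23)→(3,3)  cross = 2.5·3 − 3·23 = -61.5000; (r_i+r_j)·cross = 5.5·-61.5000 = -338.2500
edge 1: (3,3)→(19,19.5)  cross = 3·19.5 − 19·3 = 1.5000; (r_i+r_j)·cross = 22·1.5000 = 33.0000
edge 2: (19,19.5)→(12.5,40)  cross = 19·40 − 12.5·19.5 = 516.2500; (r_i+r_j)·cross = 31.5·516.2500 = 16261.8750
edge 3: (12.5,40)→(8,32.5)  cross = 12.5·32.5 − 8·40 = 86.2500; (r_i+r_j)·cross = 20.5·86.2500 = 1768.1250
edge 4: (8,32.5)→(2.5,23)  cross = 8·23 − 2.5·32.5 = 102.7500; (r_i+r_j)·cross = 10.5·102.7500 = 1078.8750
Σcross = 645.2500 → A = |Σcross|/2 = 322.6250 mm²
Σ(r_i+r_j)·cross = 18803.6250 → first moment M = |Σ|/6 = 3133.9375
R_c = M/A = 3133.9375/322.6250 = 9.7139 mm
θ = 296° = 5.166175 rad
V = θ·R_c·A = 5.166175·9.7139·322.6250 = 16190.468 mm³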